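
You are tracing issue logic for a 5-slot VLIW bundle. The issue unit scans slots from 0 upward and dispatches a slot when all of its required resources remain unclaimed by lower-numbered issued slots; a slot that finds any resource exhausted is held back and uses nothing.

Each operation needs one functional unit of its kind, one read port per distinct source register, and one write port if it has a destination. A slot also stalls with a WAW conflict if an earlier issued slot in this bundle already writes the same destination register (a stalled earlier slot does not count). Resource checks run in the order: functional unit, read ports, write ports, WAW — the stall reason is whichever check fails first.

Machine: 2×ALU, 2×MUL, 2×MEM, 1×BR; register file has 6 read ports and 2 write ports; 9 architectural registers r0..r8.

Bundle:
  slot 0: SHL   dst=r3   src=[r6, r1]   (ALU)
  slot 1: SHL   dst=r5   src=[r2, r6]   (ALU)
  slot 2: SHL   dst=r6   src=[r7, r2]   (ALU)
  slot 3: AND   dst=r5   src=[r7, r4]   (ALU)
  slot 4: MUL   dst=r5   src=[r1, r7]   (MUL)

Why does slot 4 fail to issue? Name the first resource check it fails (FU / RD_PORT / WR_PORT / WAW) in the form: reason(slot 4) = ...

reason(slot 4) = WR_PORT

[0] ALU needs rd=2 wr=1: ok; after: ALU=1 MUL=2 MEM=2 BR=1, R=4, W=1
[1] ALU needs rd=2 wr=1: ok; after: ALU=0 MUL=2 MEM=2 BR=1, R=2, W=0
[2] ALU needs rd=2 wr=1: FU; after: ALU=0 MUL=2 MEM=2 BR=1, R=2, W=0
[3] ALU needs rd=2 wr=1: FU; after: ALU=0 MUL=2 MEM=2 BR=1, R=2, W=0
[4] MUL needs rd=2 wr=1: WR_PORT; after: ALU=0 MUL=2 MEM=2 BR=1, R=2, W=0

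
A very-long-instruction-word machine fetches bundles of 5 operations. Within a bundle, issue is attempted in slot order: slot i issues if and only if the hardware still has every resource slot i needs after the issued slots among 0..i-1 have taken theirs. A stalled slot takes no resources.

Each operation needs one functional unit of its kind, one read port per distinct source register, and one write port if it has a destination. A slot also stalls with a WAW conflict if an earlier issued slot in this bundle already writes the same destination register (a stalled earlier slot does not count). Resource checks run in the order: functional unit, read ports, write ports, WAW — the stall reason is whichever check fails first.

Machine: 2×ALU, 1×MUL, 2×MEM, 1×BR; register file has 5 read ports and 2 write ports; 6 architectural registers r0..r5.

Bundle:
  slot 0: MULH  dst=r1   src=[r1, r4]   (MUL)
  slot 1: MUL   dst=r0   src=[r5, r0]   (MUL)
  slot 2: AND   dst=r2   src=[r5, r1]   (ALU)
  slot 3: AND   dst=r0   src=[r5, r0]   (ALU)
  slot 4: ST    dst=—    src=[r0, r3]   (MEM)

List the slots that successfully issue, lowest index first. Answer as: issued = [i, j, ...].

issued = [0, 2]

slot 0 (MUL): ISSUE — free A2,Mu0,Ld2,B1 rp3 wp1
slot 1 (MUL): stall FU — free A2,Mu0,Ld2,B1 rp3 wp1
slot 2 (ALU): ISSUE — free A1,Mu0,Ld2,B1 rp1 wp0
slot 3 (ALU): stall RD_PORT — free A1,Mu0,Ld2,B1 rp1 wp0
slot 4 (MEM): stall RD_PORT — free A1,Mu0,Ld2,B1 rp1 wp0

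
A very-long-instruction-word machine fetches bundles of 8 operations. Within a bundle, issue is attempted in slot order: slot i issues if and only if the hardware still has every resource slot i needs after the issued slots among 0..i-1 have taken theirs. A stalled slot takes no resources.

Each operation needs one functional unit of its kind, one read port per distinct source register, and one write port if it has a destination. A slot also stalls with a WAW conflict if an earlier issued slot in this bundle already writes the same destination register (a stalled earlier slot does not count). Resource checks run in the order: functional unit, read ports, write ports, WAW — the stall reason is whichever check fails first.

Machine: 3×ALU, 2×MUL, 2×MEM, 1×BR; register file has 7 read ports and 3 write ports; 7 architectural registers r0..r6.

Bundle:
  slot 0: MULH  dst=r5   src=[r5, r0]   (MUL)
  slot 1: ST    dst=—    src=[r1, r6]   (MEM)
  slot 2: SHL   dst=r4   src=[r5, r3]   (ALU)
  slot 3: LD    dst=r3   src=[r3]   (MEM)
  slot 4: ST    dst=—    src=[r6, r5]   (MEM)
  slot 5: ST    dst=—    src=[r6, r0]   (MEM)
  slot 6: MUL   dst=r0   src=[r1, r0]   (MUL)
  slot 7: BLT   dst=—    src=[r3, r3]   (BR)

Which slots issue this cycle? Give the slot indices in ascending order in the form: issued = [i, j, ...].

issued = [0, 1, 2, 3]

#0 MUL src=r5,r0 dispatched  <A:3 Mu:1 Ld:2 B:1 rd:5 wr:2>
#1 MEM src=r1,r6 dispatched  <A:3 Mu:1 Ld:1 B:1 rd:3 wr:2>
#2 ALU src=r5,r3 dispatched  <A:2 Mu:1 Ld:1 B:1 rd:1 wr:1>
#3 MEM src=r3 dispatched  <A:2 Mu:1 Ld:0 B:1 rd:0 wr:0>
#4 MEM src=r6,r5 held:FU  <A:2 Mu:1 Ld:0 B:1 rd:0 wr:0>
#5 MEM src=r6,r0 held:FU  <A:2 Mu:1 Ld:0 B:1 rd:0 wr:0>
#6 MUL src=r1,r0 held:RD_PORT  <A:2 Mu:1 Ld:0 B:1 rd:0 wr:0>
#7 BR src=r3,r3 held:RD_PORT  <A:2 Mu:1 Ld:0 B:1 rd:0 wr:0>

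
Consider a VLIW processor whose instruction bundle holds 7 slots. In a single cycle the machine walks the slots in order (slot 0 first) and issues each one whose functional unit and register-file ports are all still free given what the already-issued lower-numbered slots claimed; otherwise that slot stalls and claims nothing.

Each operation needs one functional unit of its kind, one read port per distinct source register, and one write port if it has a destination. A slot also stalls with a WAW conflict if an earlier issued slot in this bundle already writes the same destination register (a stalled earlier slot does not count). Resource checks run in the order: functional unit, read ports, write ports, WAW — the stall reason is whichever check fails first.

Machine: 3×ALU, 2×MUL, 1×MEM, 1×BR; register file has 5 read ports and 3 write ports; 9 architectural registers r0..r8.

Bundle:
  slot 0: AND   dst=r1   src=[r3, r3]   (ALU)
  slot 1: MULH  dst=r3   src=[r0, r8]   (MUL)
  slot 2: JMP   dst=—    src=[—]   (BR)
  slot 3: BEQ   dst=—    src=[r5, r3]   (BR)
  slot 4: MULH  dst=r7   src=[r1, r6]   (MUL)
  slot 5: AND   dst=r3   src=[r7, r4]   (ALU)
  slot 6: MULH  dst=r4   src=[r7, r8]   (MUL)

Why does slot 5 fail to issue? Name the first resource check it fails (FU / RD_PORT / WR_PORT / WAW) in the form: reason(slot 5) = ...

reason(slot 5) = RD_PORT

[0] ALU needs rd=1 wr=1: ok; after: ALU=2 MUL=2 MEM=1 BR=1, R=4, W=2
[1] MUL needs rd=2 wr=1: ok; after: ALU=2 MUL=1 MEM=1 BR=1, R=2, W=1
[2] BR needs rd=0 wr=0: ok; after: ALU=2 MUL=1 MEM=1 BR=0, R=2, W=1
[3] BR needs rd=2 wr=0: FU; after: ALU=2 MUL=1 MEM=1 BR=0, R=2, W=1
[4] MUL needs rd=2 wr=1: ok; after: ALU=2 MUL=0 MEM=1 BR=0, R=0, W=0
[5] ALU needs rd=2 wr=1: RD_PORT; after: ALU=2 MUL=0 MEM=1 BR=0, R=0, W=0
[6] MUL needs rd=2 wr=1: FU; after: ALU=2 MUL=0 MEM=1 BR=0, R=0, W=0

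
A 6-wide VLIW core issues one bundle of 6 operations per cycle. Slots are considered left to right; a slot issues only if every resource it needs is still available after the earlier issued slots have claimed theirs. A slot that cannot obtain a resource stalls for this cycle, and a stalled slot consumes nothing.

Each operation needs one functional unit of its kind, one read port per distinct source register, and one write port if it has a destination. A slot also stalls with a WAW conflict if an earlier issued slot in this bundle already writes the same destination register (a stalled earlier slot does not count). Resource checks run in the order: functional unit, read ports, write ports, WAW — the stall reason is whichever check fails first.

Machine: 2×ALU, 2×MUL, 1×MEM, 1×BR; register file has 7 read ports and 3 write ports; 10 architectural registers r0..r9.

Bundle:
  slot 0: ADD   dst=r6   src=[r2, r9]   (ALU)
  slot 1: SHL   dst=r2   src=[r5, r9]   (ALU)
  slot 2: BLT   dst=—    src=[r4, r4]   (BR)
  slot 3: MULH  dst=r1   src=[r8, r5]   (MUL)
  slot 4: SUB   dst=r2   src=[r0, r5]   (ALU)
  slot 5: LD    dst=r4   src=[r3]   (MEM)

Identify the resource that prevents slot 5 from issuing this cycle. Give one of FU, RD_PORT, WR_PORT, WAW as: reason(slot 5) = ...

reason(slot 5) = RD_PORT

slot 0 (ALU): ISSUE — free A1,Mu2,Ld1,B1 rp5 wp2
slot 1 (ALU): ISSUE — free A0,Mu2,Ld1,B1 rp3 wp1
slot 2 (BR): ISSUE — free A0,Mu2,Ld1,B0 rp2 wp1
slot 3 (MUL): ISSUE — free A0,Mu1,Ld1,B0 rp0 wp0
slot 4 (ALU): stall FU — free A0,Mu1,Ld1,B0 rp0 wp0
slot 5 (MEM): stall RD_PORT — free A0,Mu1,Ld1,B0 rp0 wp0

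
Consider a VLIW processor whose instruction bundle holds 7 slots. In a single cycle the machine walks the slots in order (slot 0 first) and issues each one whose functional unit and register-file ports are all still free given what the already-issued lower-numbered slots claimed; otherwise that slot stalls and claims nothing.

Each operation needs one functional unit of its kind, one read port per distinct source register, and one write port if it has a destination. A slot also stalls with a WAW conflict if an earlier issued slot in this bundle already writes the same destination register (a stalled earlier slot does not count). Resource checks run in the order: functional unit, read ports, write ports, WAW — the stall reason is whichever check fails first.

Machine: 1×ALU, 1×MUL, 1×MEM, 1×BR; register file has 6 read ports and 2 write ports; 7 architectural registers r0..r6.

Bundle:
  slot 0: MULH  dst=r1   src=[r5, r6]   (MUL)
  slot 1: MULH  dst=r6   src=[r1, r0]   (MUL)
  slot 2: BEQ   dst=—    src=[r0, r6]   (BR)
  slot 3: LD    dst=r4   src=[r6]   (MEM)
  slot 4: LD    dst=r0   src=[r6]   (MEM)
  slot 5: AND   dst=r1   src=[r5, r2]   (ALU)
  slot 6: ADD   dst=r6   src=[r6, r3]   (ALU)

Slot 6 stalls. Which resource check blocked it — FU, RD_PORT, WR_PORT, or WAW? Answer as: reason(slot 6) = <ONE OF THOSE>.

#0 MUL src=r5,r6 dispatched  <A:1 Mu:0 Ld:1 B:1 rd:4 wr:1>
#1 MUL src=r1,r0 held:FU  <A:1 Mu:0 Ld:1 B:1 rd:4 wr:1>
#2 BR src=r0,r6 dispatched  <A:1 Mu:0 Ld:1 B:0 rd:2 wr:1>
#3 MEM src=r6 dispatched  <A:1 Mu:0 Ld:0 B:0 rd:1 wr:0>
#4 MEM src=r6 held:FU  <A:1 Mu:0 Ld:0 B:0 rd:1 wr:0>
#5 ALU src=r5,r2 held:RD_PORT  <A:1 Mu:0 Ld:0 B:0 rd:1 wr:0>
#6 ALU src=r6,r3 held:RD_PORT  <A:1 Mu:0 Ld:0 B:0 rd:1 wr:0>

reason(slot 6) = RD_PORT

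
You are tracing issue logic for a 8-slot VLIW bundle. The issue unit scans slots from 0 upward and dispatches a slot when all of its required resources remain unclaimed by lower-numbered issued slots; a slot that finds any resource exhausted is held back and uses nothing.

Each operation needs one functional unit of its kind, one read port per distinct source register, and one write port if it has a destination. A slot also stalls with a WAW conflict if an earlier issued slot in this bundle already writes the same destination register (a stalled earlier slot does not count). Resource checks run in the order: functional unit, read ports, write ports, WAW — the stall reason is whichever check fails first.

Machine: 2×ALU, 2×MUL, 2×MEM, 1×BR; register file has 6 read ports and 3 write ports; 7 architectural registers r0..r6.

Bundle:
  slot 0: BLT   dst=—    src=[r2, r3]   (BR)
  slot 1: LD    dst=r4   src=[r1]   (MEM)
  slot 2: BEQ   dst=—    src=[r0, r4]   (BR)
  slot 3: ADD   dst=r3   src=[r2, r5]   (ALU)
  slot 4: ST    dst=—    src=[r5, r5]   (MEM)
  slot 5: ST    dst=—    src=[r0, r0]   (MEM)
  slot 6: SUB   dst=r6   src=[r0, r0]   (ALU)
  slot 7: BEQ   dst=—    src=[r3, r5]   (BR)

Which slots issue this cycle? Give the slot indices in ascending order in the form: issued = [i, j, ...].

issued = [0, 1, 3, 4]

  0. BR ⇒ go  {2A/2Mu/2Ld/0B | 4r 3w}
  1. MEM→r4 ⇒ go  {2A/2Mu/1Ld/0B | 3r 2w}
  2. BR ⇒ no(FU)  {2A/2Mu/1Ld/0B | 3r 2w}
  3. ALU→r3 ⇒ go  {1A/2Mu/1Ld/0B | 1r 1w}
  4. MEM ⇒ go  {1A/2Mu/0Ld/0B | 0r 1w}
  5. MEM ⇒ no(FU)  {1A/2Mu/0Ld/0B | 0r 1w}
  6. ALU→r6 ⇒ no(RD_PORT)  {1A/2Mu/0Ld/0B | 0r 1w}
  7. BR ⇒ no(FU)  {1A/2Mu/0Ld/0B | 0r 1w}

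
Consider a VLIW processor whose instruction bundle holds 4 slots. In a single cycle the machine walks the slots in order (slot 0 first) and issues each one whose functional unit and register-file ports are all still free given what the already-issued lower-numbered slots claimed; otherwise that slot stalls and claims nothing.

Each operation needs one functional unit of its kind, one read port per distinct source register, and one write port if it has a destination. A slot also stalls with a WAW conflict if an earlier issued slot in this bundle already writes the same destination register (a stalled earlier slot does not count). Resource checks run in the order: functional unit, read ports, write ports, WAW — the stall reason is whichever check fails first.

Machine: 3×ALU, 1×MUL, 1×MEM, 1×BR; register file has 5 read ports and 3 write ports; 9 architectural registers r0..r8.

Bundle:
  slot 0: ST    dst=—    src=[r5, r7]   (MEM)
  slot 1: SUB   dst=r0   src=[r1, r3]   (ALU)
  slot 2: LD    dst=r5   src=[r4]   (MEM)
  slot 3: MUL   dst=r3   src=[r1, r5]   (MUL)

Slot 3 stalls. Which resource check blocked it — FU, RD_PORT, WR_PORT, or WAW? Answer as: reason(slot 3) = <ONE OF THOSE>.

reason(slot 3) = RD_PORT

slot 0 (MEM): ISSUE — free A3,Mu1,Ld0,B1 rp3 wp3
slot 1 (ALU): ISSUE — free A2,Mu1,Ld0,B1 rp1 wp2
slot 2 (MEM): stall FU — free A2,Mu1,Ld0,B1 rp1 wp2
slot 3 (MUL): stall RD_PORT — free A2,Mu1,Ld0,B1 rp1 wp2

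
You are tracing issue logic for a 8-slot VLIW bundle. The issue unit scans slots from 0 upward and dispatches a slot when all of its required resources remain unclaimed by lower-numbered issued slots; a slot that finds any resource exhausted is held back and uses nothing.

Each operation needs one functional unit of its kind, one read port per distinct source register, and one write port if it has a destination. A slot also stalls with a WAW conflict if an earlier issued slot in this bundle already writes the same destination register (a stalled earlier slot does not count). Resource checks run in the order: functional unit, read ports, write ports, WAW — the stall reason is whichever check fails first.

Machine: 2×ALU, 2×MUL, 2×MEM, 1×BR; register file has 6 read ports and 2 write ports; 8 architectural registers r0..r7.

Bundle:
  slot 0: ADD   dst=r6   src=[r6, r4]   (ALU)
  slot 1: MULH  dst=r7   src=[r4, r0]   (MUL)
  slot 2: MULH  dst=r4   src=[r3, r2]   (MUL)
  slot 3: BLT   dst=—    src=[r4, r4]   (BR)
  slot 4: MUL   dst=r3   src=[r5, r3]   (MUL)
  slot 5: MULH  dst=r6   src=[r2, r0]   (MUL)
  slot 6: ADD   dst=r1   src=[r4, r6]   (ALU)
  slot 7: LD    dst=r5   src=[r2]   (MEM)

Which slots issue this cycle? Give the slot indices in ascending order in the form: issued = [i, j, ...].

issued = [0, 1, 3]

[0] ALU needs rd=2 wr=1: ok; after: ALU=1 MUL=2 MEM=2 BR=1, R=4, W=1
[1] MUL needs rd=2 wr=1: ok; after: ALU=1 MUL=1 MEM=2 BR=1, R=2, W=0
[2] MUL needs rd=2 wr=1: WR_PORT; after: ALU=1 MUL=1 MEM=2 BR=1, R=2, W=0
[3] BR needs rd=1 wr=0: ok; after: ALU=1 MUL=1 MEM=2 BR=0, R=1, W=0
[4] MUL needs rd=2 wr=1: RD_PORT; after: ALU=1 MUL=1 MEM=2 BR=0, R=1, W=0
[5] MUL needs rd=2 wr=1: RD_PORT; after: ALU=1 MUL=1 MEM=2 BR=0, R=1, W=0
[6] ALU needs rd=2 wr=1: RD_PORT; after: ALU=1 MUL=1 MEM=2 BR=0, R=1, W=0
[7] MEM needs rd=1 wr=1: WR_PORT; after: ALU=1 MUL=1 MEM=2 BR=0, R=1, W=0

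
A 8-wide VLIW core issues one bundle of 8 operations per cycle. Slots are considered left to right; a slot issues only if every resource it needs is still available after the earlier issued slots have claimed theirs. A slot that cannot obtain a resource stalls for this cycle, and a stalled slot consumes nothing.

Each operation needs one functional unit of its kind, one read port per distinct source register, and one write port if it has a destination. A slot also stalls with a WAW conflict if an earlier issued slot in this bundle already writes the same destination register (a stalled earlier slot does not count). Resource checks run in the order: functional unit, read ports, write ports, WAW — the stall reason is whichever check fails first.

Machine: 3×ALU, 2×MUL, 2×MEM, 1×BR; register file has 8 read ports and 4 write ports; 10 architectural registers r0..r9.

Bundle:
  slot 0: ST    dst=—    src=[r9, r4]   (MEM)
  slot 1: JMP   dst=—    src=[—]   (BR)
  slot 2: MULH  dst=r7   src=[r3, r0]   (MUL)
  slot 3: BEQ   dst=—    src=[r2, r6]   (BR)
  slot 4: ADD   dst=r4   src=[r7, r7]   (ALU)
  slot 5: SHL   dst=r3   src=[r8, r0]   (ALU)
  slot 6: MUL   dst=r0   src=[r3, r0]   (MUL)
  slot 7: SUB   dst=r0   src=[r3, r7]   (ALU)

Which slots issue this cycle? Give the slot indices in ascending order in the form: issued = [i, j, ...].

slot 0 (MEM): ISSUE — free A3,Mu2,Ld1,B1 rp6 wp4
slot 1 (BR): ISSUE — free A3,Mu2,Ld1,B0 rp6 wp4
slot 2 (MUL): ISSUE — free A3,Mu1,Ld1,B0 rp4 wp3
slot 3 (BR): stall FU — free A3,Mu1,Ld1,B0 rp4 wp3
slot 4 (ALU): ISSUE — free A2,Mu1,Ld1,B0 rp3 wp2
slot 5 (ALU): ISSUE — free A1,Mu1,Ld1,B0 rp1 wp1
slot 6 (MUL): stall RD_PORT — free A1,Mu1,Ld1,B0 rp1 wp1
slot 7 (ALU): stall RD_PORT — free A1,Mu1,Ld1,B0 rp1 wp1

issued = [0, 1, 2, 4, 5]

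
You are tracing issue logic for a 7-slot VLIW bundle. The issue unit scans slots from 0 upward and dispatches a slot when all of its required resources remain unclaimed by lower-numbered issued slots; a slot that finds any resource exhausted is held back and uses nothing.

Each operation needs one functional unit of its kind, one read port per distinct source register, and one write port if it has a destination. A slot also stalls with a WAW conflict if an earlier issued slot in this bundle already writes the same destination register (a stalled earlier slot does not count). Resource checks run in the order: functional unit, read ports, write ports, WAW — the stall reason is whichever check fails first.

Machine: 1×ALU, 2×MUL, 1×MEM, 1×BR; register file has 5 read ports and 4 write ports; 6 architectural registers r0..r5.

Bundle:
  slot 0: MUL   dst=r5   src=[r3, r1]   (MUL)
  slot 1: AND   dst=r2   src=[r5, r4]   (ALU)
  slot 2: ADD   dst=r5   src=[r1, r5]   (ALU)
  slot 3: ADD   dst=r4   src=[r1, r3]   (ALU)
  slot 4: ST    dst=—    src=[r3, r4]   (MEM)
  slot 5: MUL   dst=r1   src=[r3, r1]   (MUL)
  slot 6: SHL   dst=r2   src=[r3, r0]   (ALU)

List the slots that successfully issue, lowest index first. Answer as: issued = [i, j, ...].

issued = [0, 1]

slot 0 (MUL): ISSUE — free A1,Mu1,Ld1,B1 rp3 wp3
slot 1 (ALU): ISSUE — free A0,Mu1,Ld1,B1 rp1 wp2
slot 2 (ALU): stall FU — free A0,Mu1,Ld1,B1 rp1 wp2
slot 3 (ALU): stall FU — free A0,Mu1,Ld1,B1 rp1 wp2
slot 4 (MEM): stall RD_PORT — free A0,Mu1,Ld1,B1 rp1 wp2
slot 5 (MUL): stall RD_PORT — free A0,Mu1,Ld1,B1 rp1 wp2
slot 6 (ALU): stall FU — free A0,Mu1,Ld1,B1 rp1 wp2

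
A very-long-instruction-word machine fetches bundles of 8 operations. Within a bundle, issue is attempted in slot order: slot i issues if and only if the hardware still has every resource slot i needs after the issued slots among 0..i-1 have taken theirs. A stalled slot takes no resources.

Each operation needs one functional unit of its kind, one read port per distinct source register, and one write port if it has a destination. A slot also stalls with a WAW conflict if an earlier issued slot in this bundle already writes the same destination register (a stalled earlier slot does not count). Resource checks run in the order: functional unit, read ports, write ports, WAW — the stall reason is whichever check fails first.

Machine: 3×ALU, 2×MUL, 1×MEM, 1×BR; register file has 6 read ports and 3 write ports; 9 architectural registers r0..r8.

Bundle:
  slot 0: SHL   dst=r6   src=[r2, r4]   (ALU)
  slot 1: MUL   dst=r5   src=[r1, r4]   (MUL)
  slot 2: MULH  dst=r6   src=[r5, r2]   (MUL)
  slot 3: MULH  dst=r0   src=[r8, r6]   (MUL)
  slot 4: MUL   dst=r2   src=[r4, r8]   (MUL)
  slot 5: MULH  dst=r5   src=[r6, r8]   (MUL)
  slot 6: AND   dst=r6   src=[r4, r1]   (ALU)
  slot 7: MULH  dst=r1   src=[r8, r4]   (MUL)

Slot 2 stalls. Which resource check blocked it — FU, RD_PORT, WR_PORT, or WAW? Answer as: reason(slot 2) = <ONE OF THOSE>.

reason(slot 2) = WAW

  0. ALU→r6 ⇒ go  {2A/2Mu/1Ld/1B | 4r 2w}
  1. MUL→r5 ⇒ go  {2A/1Mu/1Ld/1B | 2r 1w}
  2. MUL→r6 ⇒ no(WAW)  {2A/1Mu/1Ld/1B | 2r 1w}
  3. MUL→r0 ⇒ go  {2A/0Mu/1Ld/1B | 0r 0w}
  4. MUL→r2 ⇒ no(FU)  {2A/0Mu/1Ld/1B | 0r 0w}
  5. MUL→r5 ⇒ no(FU)  {2A/0Mu/1Ld/1B | 0r 0w}
  6. ALU→r6 ⇒ no(RD_PORT)  {2A/0Mu/1Ld/1B | 0r 0w}
  7. MUL→r1 ⇒ no(FU)  {2A/0Mu/1Ld/1B | 0r 0w}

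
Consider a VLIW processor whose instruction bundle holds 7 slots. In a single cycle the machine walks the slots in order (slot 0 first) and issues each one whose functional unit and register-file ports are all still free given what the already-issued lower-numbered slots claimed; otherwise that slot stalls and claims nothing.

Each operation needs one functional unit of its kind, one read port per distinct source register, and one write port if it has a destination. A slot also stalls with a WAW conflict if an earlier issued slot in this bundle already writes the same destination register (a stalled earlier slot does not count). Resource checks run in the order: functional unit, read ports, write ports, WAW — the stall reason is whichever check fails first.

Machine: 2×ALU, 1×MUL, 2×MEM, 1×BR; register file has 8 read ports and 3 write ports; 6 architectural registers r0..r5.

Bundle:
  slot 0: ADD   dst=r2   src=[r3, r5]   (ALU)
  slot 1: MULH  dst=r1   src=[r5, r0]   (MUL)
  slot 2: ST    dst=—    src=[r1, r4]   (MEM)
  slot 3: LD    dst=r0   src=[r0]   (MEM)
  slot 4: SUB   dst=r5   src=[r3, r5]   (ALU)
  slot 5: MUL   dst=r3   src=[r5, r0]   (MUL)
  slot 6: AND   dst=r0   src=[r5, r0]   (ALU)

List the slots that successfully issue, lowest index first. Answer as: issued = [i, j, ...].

issued = [0, 1, 2, 3]

(0) want 1×ALU +2rd +1wr — yes → AL1|MU1|ME2|BR1|rd6|wr2
(1) want 1×MUL +2rd +1wr — yes → AL1|MU0|ME2|BR1|rd4|wr1
(2) want 1×MEM +2rd +0wr — yes → AL1|MU0|ME1|BR1|rd2|wr1
(3) want 1×MEM +1rd +1wr — yes → AL1|MU0|ME0|BR1|rd1|wr0
(4) want 1×ALU +2rd +1wr — RD_PORT → AL1|MU0|ME0|BR1|rd1|wr0
(5) want 1×MUL +2rd +1wr — FU → AL1|MU0|ME0|BR1|rd1|wr0
(6) want 1×ALU +2rd +1wr — RD_PORT → AL1|MU0|ME0|BR1|rd1|wr0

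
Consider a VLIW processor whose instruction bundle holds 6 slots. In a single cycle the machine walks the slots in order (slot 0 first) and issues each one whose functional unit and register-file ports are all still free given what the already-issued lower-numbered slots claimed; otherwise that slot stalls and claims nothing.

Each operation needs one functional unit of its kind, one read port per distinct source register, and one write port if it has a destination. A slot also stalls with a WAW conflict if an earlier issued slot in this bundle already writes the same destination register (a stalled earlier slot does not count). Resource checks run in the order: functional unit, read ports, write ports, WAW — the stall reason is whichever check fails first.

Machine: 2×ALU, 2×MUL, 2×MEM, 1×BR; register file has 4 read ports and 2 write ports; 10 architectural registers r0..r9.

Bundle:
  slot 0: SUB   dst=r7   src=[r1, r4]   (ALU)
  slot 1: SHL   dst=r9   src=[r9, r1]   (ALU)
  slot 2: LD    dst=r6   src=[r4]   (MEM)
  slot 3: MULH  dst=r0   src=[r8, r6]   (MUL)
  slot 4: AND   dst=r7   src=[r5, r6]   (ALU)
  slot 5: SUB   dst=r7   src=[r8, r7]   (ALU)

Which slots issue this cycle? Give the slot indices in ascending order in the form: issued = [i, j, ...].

issued = [0, 1]

#0 ALU src=r1,r4 dispatched  <A:1 Mu:2 Ld:2 B:1 rd:2 wr:1>
#1 ALU src=r9,r1 dispatched  <A:0 Mu:2 Ld:2 B:1 rd:0 wr:0>
#2 MEM src=r4 held:RD_PORT  <A:0 Mu:2 Ld:2 B:1 rd:0 wr:0>
#3 MUL src=r8,r6 held:RD_PORT  <A:0 Mu:2 Ld:2 B:1 rd:0 wr:0>
#4 ALU src=r5,r6 held:FU  <A:0 Mu:2 Ld:2 B:1 rd:0 wr:0>
#5 ALU src=r8,r7 held:FU  <A:0 Mu:2 Ld:2 B:1 rd:0 wr:0>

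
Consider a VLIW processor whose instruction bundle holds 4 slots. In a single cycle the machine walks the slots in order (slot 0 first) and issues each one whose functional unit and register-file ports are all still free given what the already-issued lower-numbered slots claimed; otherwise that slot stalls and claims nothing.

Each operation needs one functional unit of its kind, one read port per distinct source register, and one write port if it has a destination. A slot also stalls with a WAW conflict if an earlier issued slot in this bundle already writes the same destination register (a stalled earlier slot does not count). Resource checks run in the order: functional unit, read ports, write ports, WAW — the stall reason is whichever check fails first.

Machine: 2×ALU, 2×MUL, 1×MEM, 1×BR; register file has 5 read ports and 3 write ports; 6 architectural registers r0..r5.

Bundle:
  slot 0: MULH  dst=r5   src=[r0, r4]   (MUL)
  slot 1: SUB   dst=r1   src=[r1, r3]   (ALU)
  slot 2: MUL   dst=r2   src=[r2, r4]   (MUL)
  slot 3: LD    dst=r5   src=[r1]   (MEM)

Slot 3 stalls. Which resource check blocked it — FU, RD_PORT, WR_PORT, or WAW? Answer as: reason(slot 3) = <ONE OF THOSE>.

reason(slot 3) = WAW

#0 MUL src=r0,r4 dispatched  <A:2 Mu:1 Ld:1 B:1 rd:3 wr:2>
#1 ALU src=r1,r3 dispatched  <A:1 Mu:1 Ld:1 B:1 rd:1 wr:1>
#2 MUL src=r2,r4 held:RD_PORT  <A:1 Mu:1 Ld:1 B:1 rd:1 wr:1>
#3 MEM src=r1 held:WAW  <A:1 Mu:1 Ld:1 B:1 rd:1 wr:1>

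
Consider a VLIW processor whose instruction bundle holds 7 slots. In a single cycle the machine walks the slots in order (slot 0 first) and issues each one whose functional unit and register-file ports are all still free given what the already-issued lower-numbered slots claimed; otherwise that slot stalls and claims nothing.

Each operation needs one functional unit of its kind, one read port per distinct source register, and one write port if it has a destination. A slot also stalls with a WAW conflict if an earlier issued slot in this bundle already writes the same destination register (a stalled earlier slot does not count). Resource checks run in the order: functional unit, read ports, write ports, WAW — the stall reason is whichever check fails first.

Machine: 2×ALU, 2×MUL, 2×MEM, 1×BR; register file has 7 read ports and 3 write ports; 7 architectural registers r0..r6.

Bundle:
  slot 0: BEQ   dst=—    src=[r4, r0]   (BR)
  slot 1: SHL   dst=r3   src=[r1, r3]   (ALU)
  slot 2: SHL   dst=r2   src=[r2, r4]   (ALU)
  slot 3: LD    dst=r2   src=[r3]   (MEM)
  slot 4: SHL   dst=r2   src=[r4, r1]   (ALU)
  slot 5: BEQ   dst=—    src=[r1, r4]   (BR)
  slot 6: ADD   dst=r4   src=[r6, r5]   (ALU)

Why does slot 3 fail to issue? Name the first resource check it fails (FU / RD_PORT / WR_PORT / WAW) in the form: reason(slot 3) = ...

reason(slot 3) = WAW

[0] BR needs rd=2 wr=0: ok; after: ALU=2 MUL=2 MEM=2 BR=0, R=5, W=3
[1] ALU needs rd=2 wr=1: ok; after: ALU=1 MUL=2 MEM=2 BR=0, R=3, W=2
[2] ALU needs rd=2 wr=1: ok; after: ALU=0 MUL=2 MEM=2 BR=0, R=1, W=1
[3] MEM needs rd=1 wr=1: WAW; after: ALU=0 MUL=2 MEM=2 BR=0, R=1, W=1
[4] ALU needs rd=2 wr=1: FU; after: ALU=0 MUL=2 MEM=2 BR=0, R=1, W=1
[5] BR needs rd=2 wr=0: FU; after: ALU=0 MUL=2 MEM=2 BR=0, R=1, W=1
[6] ALU needs rd=2 wr=1: FU; after: ALU=0 MUL=2 MEM=2 BR=0, R=1, W=1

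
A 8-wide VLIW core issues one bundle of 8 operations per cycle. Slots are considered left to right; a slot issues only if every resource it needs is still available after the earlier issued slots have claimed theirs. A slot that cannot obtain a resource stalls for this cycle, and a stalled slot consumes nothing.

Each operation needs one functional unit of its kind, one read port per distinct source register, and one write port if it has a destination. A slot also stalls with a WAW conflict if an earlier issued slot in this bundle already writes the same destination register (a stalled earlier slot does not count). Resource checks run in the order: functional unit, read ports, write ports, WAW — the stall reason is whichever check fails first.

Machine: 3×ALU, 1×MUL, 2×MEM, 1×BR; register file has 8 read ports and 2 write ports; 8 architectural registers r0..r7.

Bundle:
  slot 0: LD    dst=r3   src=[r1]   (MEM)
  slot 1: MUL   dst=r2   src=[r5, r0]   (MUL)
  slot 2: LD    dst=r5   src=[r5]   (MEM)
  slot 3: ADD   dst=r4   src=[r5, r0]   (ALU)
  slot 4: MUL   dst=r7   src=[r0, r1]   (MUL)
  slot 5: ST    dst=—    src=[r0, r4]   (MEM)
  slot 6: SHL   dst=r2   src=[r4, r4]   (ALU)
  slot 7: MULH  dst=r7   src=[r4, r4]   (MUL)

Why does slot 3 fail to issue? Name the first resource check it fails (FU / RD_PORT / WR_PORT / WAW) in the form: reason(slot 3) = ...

  0. MEM→r3 ⇒ go  {3A/1Mu/1Ld/1B | 7r 1w}
  1. MUL→r2 ⇒ go  {3A/0Mu/1Ld/1B | 5r 0w}
  2. MEM→r5 ⇒ no(WR_PORT)  {3A/0Mu/1Ld/1B | 5r 0w}
  3. ALU→r4 ⇒ no(WR_PORT)  {3A/0Mu/1Ld/1B | 5r 0w}
  4. MUL→r7 ⇒ no(FU)  {3A/0Mu/1Ld/1B | 5r 0w}
  5. MEM ⇒ go  {3A/0Mu/0Ld/1B | 3r 0w}
  6. ALU→r2 ⇒ no(WR_PORT)  {3A/0Mu/0Ld/1B | 3r 0w}
  7. MUL→r7 ⇒ no(FU)  {3A/0Mu/0Ld/1B | 3r 0w}

reason(slot 3) = WR_PORT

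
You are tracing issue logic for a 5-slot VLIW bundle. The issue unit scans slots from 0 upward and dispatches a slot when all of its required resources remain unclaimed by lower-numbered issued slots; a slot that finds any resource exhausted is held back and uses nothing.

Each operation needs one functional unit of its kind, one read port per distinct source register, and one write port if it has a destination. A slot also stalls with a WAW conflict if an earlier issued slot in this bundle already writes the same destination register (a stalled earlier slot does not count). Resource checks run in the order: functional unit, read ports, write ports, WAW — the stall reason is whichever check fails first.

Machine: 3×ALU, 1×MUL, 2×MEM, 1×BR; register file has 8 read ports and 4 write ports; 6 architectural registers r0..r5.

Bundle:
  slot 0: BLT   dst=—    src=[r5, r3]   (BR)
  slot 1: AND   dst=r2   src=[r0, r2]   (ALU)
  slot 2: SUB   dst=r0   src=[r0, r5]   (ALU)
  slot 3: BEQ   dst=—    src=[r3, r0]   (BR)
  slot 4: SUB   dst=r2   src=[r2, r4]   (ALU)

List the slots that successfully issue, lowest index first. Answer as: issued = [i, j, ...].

  0. BR ⇒ go  {3A/1Mu/2Ld/0B | 6r 4w}
  1. ALU→r2 ⇒ go  {2A/1Mu/2Ld/0B | 4r 3w}
  2. ALU→r0 ⇒ go  {1A/1Mu/2Ld/0B | 2r 2w}
  3. BR ⇒ no(FU)  {1A/1Mu/2Ld/0B | 2r 2w}
  4. ALU→r2 ⇒ no(WAW)  {1A/1Mu/2Ld/0B | 2r 2w}

issued = [0, 1, 2]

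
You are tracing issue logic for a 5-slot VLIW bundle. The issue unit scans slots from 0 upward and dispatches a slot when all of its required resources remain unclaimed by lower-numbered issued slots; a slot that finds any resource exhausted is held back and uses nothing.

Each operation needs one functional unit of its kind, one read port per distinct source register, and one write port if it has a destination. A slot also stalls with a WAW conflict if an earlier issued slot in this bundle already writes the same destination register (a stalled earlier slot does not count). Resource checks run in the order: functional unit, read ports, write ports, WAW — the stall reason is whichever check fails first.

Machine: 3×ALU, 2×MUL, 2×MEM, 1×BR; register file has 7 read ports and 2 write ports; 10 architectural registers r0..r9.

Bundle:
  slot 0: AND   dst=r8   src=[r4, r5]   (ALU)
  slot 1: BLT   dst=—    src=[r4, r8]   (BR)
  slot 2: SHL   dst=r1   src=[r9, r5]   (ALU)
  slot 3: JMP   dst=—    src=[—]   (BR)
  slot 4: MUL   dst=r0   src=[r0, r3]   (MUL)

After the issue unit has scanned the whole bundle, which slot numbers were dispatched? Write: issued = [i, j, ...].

issued = [0, 1, 2]

[0] ALU needs rd=2 wr=1: ok; after: ALU=2 MUL=2 MEM=2 BR=1, R=5, W=1
[1] BR needs rd=2 wr=0: ok; after: ALU=2 MUL=2 MEM=2 BR=0, R=3, W=1
[2] ALU needs rd=2 wr=1: ok; after: ALU=1 MUL=2 MEM=2 BR=0, R=1, W=0
[3] BR needs rd=0 wr=0: FU; after: ALU=1 MUL=2 MEM=2 BR=0, R=1, W=0
[4] MUL needs rd=2 wr=1: RD_PORT; after: ALU=1 MUL=2 MEM=2 BR=0, R=1, W=0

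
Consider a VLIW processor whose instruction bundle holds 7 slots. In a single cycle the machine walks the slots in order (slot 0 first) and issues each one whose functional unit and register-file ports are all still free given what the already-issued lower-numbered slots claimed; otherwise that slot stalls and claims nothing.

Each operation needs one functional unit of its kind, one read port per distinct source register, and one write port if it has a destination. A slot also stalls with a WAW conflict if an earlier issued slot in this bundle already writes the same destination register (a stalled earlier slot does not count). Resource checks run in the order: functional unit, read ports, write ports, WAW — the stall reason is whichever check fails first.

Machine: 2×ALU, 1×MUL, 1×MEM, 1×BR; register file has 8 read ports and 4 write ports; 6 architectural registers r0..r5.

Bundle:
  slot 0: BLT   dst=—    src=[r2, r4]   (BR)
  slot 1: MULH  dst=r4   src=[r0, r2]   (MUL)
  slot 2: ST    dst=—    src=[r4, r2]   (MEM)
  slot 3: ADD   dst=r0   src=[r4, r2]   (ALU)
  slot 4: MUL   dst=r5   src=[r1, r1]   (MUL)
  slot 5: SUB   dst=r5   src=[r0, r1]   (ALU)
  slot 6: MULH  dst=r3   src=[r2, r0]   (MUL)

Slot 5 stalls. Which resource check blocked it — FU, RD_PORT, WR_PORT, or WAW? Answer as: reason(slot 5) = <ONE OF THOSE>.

reason(slot 5) = RD_PORT

[0] BR needs rd=2 wr=0: ok; after: ALU=2 MUL=1 MEM=1 BR=0, R=6, W=4
[1] MUL needs rd=2 wr=1: ok; after: ALU=2 MUL=0 MEM=1 BR=0, R=4, W=3
[2] MEM needs rd=2 wr=0: ok; after: ALU=2 MUL=0 MEM=0 BR=0, R=2, W=3
[3] ALU needs rd=2 wr=1: ok; after: ALU=1 MUL=0 MEM=0 BR=0, R=0, W=2
[4] MUL needs rd=1 wr=1: FU; after: ALU=1 MUL=0 MEM=0 BR=0, R=0, W=2
[5] ALU needs rd=2 wr=1: RD_PORT; after: ALU=1 MUL=0 MEM=0 BR=0, R=0, W=2
[6] MUL needs rd=2 wr=1: FU; after: ALU=1 MUL=0 MEM=0 BR=0, R=0, W=2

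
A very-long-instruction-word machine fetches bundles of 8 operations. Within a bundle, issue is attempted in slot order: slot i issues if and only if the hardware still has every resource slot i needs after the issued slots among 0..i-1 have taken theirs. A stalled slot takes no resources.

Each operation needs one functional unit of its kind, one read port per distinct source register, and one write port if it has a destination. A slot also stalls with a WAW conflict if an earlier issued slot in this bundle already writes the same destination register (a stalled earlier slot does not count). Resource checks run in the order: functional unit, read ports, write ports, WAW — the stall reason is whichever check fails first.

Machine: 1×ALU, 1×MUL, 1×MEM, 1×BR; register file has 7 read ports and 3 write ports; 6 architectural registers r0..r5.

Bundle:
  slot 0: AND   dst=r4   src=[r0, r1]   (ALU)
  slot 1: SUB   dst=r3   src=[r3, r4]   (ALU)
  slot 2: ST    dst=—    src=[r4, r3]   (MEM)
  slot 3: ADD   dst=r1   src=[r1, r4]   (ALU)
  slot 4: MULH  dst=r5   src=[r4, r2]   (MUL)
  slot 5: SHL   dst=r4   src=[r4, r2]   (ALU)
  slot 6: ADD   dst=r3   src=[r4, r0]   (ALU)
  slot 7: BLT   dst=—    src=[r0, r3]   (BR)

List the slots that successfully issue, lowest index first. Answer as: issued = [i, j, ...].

issued = [0, 2, 4]

(0) want 1×ALU +2rd +1wr — yes → AL0|MU1|ME1|BR1|rd5|wr2
(1) want 1×ALU +2rd +1wr — FU → AL0|MU1|ME1|BR1|rd5|wr2
(2) want 1×MEM +2rd +0wr — yes → AL0|MU1|ME0|BR1|rd3|wr2
(3) want 1×ALU +2rd +1wr — FU → AL0|MU1|ME0|BR1|rd3|wr2
(4) want 1×MUL +2rd +1wr — yes → AL0|MU0|ME0|BR1|rd1|wr1
(5) want 1×ALU +2rd +1wr — FU → AL0|MU0|ME0|BR1|rd1|wr1
(6) want 1×ALU +2rd +1wr — FU → AL0|MU0|ME0|BR1|rd1|wr1
(7) want 1×BR +2rd +0wr — RD_PORT → AL0|MU0|ME0|BR1|rd1|wr1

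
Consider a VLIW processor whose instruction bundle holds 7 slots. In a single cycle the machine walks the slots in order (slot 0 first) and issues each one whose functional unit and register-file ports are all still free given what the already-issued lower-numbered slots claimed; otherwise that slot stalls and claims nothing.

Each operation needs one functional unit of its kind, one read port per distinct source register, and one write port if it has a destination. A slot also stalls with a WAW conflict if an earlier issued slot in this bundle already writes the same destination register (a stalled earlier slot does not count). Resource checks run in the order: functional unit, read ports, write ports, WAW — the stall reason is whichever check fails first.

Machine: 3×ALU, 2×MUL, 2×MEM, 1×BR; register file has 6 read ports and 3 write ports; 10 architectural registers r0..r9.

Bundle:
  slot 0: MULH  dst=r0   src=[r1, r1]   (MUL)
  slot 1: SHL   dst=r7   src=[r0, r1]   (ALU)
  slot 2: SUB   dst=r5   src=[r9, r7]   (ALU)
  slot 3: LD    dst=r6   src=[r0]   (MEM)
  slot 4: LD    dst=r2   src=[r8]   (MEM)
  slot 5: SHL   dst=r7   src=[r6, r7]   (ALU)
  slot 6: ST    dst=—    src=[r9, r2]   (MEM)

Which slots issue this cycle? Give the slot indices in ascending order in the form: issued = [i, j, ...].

issued = [0, 1, 2]

#0 MUL src=r1,r1 dispatched  <A:3 Mu:1 Ld:2 B:1 rd:5 wr:2>
#1 ALU src=r0,r1 dispatched  <A:2 Mu:1 Ld:2 B:1 rd:3 wr:1>
#2 ALU src=r9,r7 dispatched  <A:1 Mu:1 Ld:2 B:1 rd:1 wr:0>
#3 MEM src=r0 held:WR_PORT  <A:1 Mu:1 Ld:2 B:1 rd:1 wr:0>
#4 MEM src=r8 held:WR_PORT  <A:1 Mu:1 Ld:2 B:1 rd:1 wr:0>
#5 ALU src=r6,r7 held:RD_PORT  <A:1 Mu:1 Ld:2 B:1 rd:1 wr:0>
#6 MEM src=r9,r2 held:RD_PORT  <A:1 Mu:1 Ld:2 B:1 rd:1 wr:0>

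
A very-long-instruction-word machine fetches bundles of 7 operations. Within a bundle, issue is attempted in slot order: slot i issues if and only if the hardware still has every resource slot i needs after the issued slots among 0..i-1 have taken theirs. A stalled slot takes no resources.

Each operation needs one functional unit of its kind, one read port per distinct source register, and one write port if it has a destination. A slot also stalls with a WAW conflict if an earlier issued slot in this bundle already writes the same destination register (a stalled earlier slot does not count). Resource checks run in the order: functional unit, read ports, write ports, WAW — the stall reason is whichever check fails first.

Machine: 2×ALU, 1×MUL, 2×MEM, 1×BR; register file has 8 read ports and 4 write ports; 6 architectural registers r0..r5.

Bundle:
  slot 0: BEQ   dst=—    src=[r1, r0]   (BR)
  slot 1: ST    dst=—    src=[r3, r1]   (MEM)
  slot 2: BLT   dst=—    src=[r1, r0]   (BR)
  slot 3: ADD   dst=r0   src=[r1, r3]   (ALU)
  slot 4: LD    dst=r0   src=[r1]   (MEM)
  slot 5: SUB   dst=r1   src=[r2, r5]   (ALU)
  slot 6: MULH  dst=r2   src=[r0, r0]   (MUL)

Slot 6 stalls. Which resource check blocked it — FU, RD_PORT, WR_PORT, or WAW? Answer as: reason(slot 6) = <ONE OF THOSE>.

reason(slot 6) = RD_PORT

slot 0 (BR): ISSUE — free A2,Mu1,Ld2,B0 rp6 wp4
slot 1 (MEM): ISSUE — free A2,Mu1,Ld1,B0 rp4 wp4
slot 2 (BR): stall FU — free A2,Mu1,Ld1,B0 rp4 wp4
slot 3 (ALU): ISSUE — free A1,Mu1,Ld1,B0 rp2 wp3
slot 4 (MEM): stall WAW — free A1,Mu1,Ld1,B0 rp2 wp3
slot 5 (ALU): ISSUE — free A0,Mu1,Ld1,B0 rp0 wp2
slot 6 (MUL): stall RD_PORT — free A0,Mu1,Ld1,B0 rp0 wp2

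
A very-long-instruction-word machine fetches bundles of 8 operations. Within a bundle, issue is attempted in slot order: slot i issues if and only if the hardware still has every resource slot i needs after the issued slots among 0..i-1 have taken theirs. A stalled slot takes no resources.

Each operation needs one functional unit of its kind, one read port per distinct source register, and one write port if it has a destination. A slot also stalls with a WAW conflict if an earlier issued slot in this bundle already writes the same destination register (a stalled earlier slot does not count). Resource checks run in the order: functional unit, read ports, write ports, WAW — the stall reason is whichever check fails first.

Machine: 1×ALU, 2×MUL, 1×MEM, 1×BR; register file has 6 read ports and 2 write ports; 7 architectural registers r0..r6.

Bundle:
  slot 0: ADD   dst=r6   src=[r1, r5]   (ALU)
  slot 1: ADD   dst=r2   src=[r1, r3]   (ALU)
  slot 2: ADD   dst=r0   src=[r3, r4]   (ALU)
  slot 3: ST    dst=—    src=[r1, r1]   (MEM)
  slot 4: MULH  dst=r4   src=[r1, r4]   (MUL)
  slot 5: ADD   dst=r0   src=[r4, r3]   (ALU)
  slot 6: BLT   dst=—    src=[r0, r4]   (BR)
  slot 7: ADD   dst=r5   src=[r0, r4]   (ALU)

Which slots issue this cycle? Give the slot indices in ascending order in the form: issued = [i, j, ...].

[0] ALU needs rd=2 wr=1: ok; after: ALU=0 MUL=2 MEM=1 BR=1, R=4, W=1
[1] ALU needs rd=2 wr=1: FU; after: ALU=0 MUL=2 MEM=1 BR=1, R=4, W=1
[2] ALU needs rd=2 wr=1: FU; after: ALU=0 MUL=2 MEM=1 BR=1, R=4, W=1
[3] MEM needs rd=1 wr=0: ok; after: ALU=0 MUL=2 MEM=0 BR=1, R=3, W=1
[4] MUL needs rd=2 wr=1: ok; after: ALU=0 MUL=1 MEM=0 BR=1, R=1, W=0
[5] ALU needs rd=2 wr=1: FU; after: ALU=0 MUL=1 MEM=0 BR=1, R=1, W=0
[6] BR needs rd=2 wr=0: RD_PORT; after: ALU=0 MUL=1 MEM=0 BR=1, R=1, W=0
[7] ALU needs rd=2 wr=1: FU; after: ALU=0 MUL=1 MEM=0 BR=1, R=1, W=0

issued = [0, 3, 4]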